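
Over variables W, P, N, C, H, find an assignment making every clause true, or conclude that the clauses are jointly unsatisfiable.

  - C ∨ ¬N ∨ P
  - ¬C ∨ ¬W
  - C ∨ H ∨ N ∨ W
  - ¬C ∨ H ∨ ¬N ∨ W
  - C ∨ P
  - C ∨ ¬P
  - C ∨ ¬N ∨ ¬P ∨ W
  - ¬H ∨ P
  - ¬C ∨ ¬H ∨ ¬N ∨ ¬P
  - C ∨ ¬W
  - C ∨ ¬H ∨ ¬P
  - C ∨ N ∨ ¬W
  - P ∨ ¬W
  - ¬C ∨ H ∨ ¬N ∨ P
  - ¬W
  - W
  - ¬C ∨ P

Unsatisfiable

Case W = True:
  Clause (¬W) is falsified — contradiction.
Case W = False:
  Clause (W) is falsified — contradiction.
Both cases fail, so the formula is unsatisfiable.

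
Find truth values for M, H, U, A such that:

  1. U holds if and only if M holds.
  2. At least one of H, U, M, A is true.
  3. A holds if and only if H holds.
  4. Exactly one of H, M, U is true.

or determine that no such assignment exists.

M=F, H=T, U=F, A=T

  (1) U=F, M=F — same ✓
  (2) {H, U, M, A}: 2 true — at least one ✓
  (3) A=T, H=T — same ✓
  (4) {H, M, U}: 1 true — exactly one ✓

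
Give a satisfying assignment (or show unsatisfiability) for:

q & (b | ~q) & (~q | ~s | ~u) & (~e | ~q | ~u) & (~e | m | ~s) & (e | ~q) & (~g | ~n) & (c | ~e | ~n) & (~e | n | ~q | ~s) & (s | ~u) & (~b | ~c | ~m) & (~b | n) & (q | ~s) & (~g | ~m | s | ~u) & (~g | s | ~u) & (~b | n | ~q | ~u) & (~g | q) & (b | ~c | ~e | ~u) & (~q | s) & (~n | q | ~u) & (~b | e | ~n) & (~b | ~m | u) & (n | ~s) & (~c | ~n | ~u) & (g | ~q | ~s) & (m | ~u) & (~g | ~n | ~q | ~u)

Case s = True:
  (q) forces q = True.
  (b | ~q) forces b = True.
  (~q | ~s | ~u) forces u = False.
  (e | ~q) forces e = True.
  (~e | m | ~s) forces m = True.
  Clause (~b | ~m | u) is falsified — contradiction.
Case s = False:
  (q) forces q = True.
  Clause (~q | s) is falsified — contradiction.
Both cases fail, so the formula is unsatisfiable.

The formula is unsatisfiable.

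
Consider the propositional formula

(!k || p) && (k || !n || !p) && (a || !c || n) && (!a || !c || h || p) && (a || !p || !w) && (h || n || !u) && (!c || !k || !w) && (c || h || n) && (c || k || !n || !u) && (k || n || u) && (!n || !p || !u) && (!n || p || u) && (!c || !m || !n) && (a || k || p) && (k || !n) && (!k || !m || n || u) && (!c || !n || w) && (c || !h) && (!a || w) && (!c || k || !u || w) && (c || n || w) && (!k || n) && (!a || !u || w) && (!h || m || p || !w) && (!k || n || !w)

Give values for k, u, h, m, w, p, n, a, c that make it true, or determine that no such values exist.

k = True, u = False, h = False, m = True, w = False, p = True, n = True, a = False, c = False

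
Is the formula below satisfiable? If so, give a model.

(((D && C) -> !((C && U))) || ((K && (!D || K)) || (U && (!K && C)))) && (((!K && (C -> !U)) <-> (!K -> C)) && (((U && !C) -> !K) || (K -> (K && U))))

C: True, D: True, K: False, U: False

  ((D && C) -> !((C && U))) || ((K && (!D || K)) || (U && (!K && C))) = True
    (D && C) -> !((C && U)) = True
      D && C = True
      !((C && U)) = True
        C && U = False
    (K && (!D || K)) || (U && (!K && C)) = False
      K && (!D || K) = False
        !D || K = False
          !D = False
      U && (!K && C) = False
        !K && C = True
          !K = True
  ((!K && (C -> !U)) <-> (!K -> C)) && (((U && !C) -> !K) || (K -> (K && U))) = True
    (!K && (C -> !U)) <-> (!K -> C) = True
      !K && (C -> !U) = True
        !K = True
        C -> !U = True
          !U = True
      !K -> C = True
        !K = True
    ((U && !C) -> !K) || (K -> (K && U)) = True
      (U && !C) -> !K = True
        U && !C = False
          !C = False
        !K = True
      K -> (K && U) = True
        K && U = False
Both conjuncts True, so the formula holds.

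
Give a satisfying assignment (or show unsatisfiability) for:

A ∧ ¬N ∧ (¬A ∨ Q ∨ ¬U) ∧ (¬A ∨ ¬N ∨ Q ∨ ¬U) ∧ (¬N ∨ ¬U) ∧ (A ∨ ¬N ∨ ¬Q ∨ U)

A = True, U = True, N = False, Q = True

Unit clause (A) forces A = True.
Unit clause (¬N) forces N = False.
Set U = True.
  then (¬A ∨ Q ∨ ¬U) forces Q = True.
All clauses satisfied.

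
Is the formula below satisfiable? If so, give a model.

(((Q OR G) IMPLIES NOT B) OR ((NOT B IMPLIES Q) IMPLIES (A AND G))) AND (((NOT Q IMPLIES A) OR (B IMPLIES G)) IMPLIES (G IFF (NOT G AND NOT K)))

Q: True, B: False, A: True, G: False, K: True

  ((Q OR G) IMPLIES NOT B) OR ((NOT B IMPLIES Q) IMPLIES (A AND G)) = True
    (Q OR G) IMPLIES NOT B = True
      Q OR G = True
      NOT B = True
    (NOT B IMPLIES Q) IMPLIES (A AND G) = False
      NOT B IMPLIES Q = True
        NOT B = True
      A AND G = False
  ((NOT Q IMPLIES A) OR (B IMPLIES G)) IMPLIES (G IFF (NOT G AND NOT K)) = True
    (NOT Q IMPLIES A) OR (B IMPLIES G) = True
      NOT Q IMPLIES A = True
        NOT Q = False
      B IMPLIES G = True
    G IFF (NOT G AND NOT K) = True
      NOT G AND NOT K = False
        NOT G = True
        NOT K = False
Both conjuncts True, so the formula holds.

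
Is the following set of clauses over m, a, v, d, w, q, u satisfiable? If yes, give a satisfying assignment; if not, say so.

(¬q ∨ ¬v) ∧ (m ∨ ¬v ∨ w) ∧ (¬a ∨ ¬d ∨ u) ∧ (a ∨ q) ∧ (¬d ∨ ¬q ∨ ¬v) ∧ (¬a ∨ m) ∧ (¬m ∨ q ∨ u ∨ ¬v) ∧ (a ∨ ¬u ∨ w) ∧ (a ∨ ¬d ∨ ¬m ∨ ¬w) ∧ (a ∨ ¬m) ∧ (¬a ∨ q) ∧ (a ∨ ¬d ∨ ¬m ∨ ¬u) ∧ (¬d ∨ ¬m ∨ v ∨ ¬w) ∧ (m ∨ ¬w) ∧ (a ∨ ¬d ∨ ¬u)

Set m = True.
  then (a ∨ ¬m) forces a = True.
  then (¬a ∨ q) forces q = True.
  then (¬q ∨ ¬v) forces v = False.
Set d = False.
Set w = True.
Set u = True.
All clauses satisfied.

m: True, a: True, v: False, d: False, w: True, q: True, u: True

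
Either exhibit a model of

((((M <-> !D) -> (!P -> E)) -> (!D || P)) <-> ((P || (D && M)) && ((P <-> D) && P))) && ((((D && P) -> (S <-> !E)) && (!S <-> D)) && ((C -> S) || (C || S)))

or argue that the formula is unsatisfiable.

C = False, M = True, E = True, P = True, S = False, D = True

  (((M <-> !D) -> (!P -> E)) -> (!D || P)) <-> ((P || (D && M)) && ((P <-> D) && P)) = True
    ((M <-> !D) -> (!P -> E)) -> (!D || P) = True
      (M <-> !D) -> (!P -> E) = True
        M <-> !D = False
          !D = False
        !P -> E = True
          !P = False
      !D || P = True
        !D = False
    (P || (D && M)) && ((P <-> D) && P) = True
      P || (D && M) = True
        D && M = True
      (P <-> D) && P = True
        P <-> D = True
  (((D && P) -> (S <-> !E)) && (!S <-> D)) && ((C -> S) || (C || S)) = True
    ((D && P) -> (S <-> !E)) && (!S <-> D) = True
      (D && P) -> (S <-> !E) = True
        D && P = True
        S <-> !E = True
          !E = False
      !S <-> D = True
        !S = True
    (C -> S) || (C || S) = True
      C -> S = True
      C || S = False
Both conjuncts True, so the formula holds.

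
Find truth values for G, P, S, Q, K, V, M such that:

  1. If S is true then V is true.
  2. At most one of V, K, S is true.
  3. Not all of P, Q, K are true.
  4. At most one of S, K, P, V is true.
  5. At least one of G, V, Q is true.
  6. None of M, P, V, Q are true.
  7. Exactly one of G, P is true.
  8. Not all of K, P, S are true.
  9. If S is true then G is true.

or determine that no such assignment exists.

G=T, P=F, S=F, Q=F, K=T, V=F, M=F

  (1) S=F ⇒ V: vacuous ✓
  (2) {V, K, S}: 1 true — at most one ✓
  (3) {P, Q, K}: 1/3 true — not all ✓
  (4) {S, K, P, V}: 1 true — at most one ✓
  (5) {G, V, Q}: 1 true — at least one ✓
  (6) {M, P, V, Q}: 0 true — none ✓
  (7) {G, P}: 1 true — exactly one ✓
  (8) {K, P, S}: 1/3 true — not all ✓
  (9) S=F ⇒ G: vacuous ✓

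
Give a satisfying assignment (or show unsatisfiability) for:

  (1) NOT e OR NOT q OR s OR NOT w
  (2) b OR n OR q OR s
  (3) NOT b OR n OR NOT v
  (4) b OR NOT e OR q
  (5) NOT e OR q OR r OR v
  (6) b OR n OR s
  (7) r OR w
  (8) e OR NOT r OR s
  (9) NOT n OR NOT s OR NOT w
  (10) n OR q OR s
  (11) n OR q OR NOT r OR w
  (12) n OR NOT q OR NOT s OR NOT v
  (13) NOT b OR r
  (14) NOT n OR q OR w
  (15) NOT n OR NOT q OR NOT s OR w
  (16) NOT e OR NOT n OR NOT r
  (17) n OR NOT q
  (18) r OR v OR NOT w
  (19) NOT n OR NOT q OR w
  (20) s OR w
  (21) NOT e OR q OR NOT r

Set e = False.
Set b = False.
Set s = True.
Set v = True.
Set r = False.
  then (r OR w) forces w = True.
  then (NOT n OR NOT s OR NOT w) forces n = False.
  then (n OR NOT q OR NOT s OR NOT v) forces q = False.
All clauses satisfied.

e = False; b = False; s = True; v = True; r = False; q = False; n = False; w = True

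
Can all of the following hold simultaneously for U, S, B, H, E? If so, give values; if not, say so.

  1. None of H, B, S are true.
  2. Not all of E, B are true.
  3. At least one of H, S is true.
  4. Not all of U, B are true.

Case S = True:
  Constraint (1) is violated (S=T) — contradiction.
Case S = False:
  (1) forces H = False.
  Constraint (3) is violated (H=F, S=F) — contradiction.
Both cases fail — unsatisfiable.

Unsatisfiable — no assignment works.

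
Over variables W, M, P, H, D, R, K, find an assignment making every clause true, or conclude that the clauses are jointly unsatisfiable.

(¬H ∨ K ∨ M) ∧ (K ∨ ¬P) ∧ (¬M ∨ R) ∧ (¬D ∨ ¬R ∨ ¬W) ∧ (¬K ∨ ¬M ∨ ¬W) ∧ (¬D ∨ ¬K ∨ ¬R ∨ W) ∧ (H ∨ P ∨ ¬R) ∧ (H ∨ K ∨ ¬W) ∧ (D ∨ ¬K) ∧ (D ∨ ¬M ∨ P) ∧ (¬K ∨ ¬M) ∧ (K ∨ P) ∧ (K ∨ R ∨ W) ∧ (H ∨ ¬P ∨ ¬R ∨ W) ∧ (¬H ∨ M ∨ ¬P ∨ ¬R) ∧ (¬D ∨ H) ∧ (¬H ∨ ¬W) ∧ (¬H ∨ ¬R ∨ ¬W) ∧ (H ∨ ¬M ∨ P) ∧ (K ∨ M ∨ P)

Try W = True:
  (¬H ∨ ¬W) forces H = False.
  (H ∨ K ∨ ¬W) forces K = True.
  (¬K ∨ ¬M ∨ ¬W) forces M = False.
  (D ∨ ¬K) forces D = True.
  clause (¬D ∨ H) is falsified — backtrack.
So W = False.
Set M = False.
Set P = False.
  then (K ∨ P) forces K = True.
  then (D ∨ ¬K) forces D = True.
  then (¬D ∨ H) forces H = True.
  then (¬D ∨ ¬K ∨ ¬R ∨ W) forces R = False.
All clauses satisfied.

W = False, M = False, P = False, H = True, D = True, R = False, K = True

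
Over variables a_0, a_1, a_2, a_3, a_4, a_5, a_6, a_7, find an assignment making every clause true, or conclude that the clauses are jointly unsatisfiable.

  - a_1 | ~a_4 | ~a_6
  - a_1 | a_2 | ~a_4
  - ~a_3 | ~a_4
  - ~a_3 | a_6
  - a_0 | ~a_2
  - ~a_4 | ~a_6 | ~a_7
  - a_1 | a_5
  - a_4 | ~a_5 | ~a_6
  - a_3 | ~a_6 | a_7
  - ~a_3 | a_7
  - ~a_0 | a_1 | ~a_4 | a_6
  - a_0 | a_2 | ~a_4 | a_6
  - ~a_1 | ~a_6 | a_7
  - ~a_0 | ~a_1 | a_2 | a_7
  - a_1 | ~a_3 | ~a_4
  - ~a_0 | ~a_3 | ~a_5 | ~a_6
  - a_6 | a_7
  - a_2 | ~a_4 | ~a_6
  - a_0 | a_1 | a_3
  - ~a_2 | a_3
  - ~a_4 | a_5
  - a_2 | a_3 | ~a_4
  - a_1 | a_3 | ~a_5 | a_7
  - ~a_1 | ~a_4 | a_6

Set a_0 = True.
Set a_1 = True.
Set a_2 = False.
  then (~a_0 | ~a_1 | a_2 | a_7) forces a_7 = True.
Set a_3 = False.
  then (a_2 | a_3 | ~a_4) forces a_4 = False.
Set a_5 = False.
Set a_6 = False.
All clauses satisfied.

a_0 = True; a_1 = True; a_2 = False; a_3 = False; a_4 = False; a_5 = False; a_6 = False; a_7 = True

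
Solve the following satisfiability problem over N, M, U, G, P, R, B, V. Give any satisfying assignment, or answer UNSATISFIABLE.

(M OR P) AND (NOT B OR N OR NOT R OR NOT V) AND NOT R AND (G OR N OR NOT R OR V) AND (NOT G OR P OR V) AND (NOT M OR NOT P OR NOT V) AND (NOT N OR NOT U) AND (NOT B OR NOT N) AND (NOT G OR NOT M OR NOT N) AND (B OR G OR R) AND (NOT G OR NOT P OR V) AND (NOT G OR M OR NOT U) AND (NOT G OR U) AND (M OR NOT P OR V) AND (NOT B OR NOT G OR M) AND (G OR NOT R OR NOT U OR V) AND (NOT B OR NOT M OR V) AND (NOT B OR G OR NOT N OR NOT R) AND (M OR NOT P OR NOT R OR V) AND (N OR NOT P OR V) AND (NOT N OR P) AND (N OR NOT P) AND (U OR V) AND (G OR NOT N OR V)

N=F; M=T; U=T; G=T; P=F; R=F; B=F; V=T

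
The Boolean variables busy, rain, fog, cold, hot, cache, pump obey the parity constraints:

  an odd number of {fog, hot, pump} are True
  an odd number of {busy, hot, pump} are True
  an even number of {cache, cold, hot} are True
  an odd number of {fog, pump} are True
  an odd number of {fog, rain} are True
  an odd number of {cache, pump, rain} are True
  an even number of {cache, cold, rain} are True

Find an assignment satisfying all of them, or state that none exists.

busy=T, rain=F, fog=T, cold=T, hot=F, cache=T, pump=F

{fog, hot, pump}: 1 true → odd ✓
{busy, hot, pump}: 1 true → odd ✓
{cache, cold, hot}: 2 true → even ✓
{fog, pump}: 1 true → odd ✓
{fog, rain}: 1 true → odd ✓
{cache, pump, rain}: 1 true → odd ✓
{cache, cold, rain}: 2 true → even ✓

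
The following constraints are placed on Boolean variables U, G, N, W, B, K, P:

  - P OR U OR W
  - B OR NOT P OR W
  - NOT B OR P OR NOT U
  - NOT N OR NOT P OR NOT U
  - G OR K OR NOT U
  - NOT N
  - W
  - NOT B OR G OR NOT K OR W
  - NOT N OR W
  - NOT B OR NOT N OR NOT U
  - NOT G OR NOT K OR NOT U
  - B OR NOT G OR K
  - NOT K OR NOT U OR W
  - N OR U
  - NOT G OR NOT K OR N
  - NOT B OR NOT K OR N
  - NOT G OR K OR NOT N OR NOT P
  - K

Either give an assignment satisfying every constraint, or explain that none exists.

U=T, G=F, N=F, W=T, B=F, K=T, P=T

Unit clause (NOT N) forces N = False.
Unit clause (W) forces W = True.
In (N OR U) only U is left, so U = True.
Unit clause (K) forces K = True.
In (NOT G OR NOT K OR NOT U) only NOT G is left, so G = False.
In (NOT B OR NOT K OR N) only NOT B is left, so B = False.
Set P = True.
All clauses satisfied.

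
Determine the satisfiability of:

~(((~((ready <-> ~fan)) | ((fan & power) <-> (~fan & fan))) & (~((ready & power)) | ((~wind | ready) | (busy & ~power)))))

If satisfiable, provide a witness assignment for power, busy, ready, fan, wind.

power: True, busy: True, ready: False, fan: True, wind: False

  ~(((~((ready <-> ~fan)) | ((fan & power) <-> (~fan & fan))) & (~((ready & power)) | ((~wind | ready) | (busy & ~power))))) = True
    (~((ready <-> ~fan)) | ((fan & power) <-> (~fan & fan))) & (~((ready & power)) | ((~wind | ready) | (busy & ~power))) = False
      ~((ready <-> ~fan)) | ((fan & power) <-> (~fan & fan)) = False
        ~((ready <-> ~fan)) = False
          ready <-> ~fan = True
            ~fan = False
        (fan & power) <-> (~fan & fan) = False
          fan & power = True
          ~fan & fan = False
            ~fan = False
      ~((ready & power)) | ((~wind | ready) | (busy & ~power)) = True
        ~((ready & power)) = True
          ready & power = False
        (~wind | ready) | (busy & ~power) = True
          ~wind | ready = True
            ~wind = True
          busy & ~power = False
            ~power = False
The formula evaluates to True.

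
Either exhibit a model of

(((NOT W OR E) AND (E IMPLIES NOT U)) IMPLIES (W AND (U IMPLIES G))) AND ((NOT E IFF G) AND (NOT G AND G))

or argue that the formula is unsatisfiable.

Case G = True: the conjunct NOT G is False.
Case G = False: the conjunct G is False.
Both cases fail — unsatisfiable.

The formula is unsatisfiable.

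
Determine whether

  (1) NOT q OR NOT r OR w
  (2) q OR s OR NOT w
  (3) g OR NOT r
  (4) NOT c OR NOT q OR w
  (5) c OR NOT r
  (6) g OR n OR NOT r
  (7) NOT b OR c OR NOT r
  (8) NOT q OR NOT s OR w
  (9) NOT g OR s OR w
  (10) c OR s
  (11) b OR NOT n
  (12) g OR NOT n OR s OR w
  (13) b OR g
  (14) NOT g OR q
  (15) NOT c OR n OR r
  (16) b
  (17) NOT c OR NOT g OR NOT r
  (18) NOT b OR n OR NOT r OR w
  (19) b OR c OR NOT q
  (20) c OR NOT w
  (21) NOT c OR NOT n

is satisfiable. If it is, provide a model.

Unit clause (b) forces b = True.
Try w = True:
  (c OR NOT w) forces c = True.
  (NOT c OR NOT n) forces n = False.
  (NOT c OR n OR r) forces r = True.
  (g OR NOT r) forces g = True.
  clause (NOT c OR NOT g OR NOT r) is falsified — backtrack.
So w = False.
Set c = False.
  then (c OR NOT r) forces r = False.
  then (c OR s) forces s = True.
  then (NOT q OR NOT s OR w) forces q = False.
  then (NOT g OR q) forces g = False.
Set n = False.
All clauses satisfied.

w = False, c = False, s = True, q = False, r = False, b = True, n = False, g = False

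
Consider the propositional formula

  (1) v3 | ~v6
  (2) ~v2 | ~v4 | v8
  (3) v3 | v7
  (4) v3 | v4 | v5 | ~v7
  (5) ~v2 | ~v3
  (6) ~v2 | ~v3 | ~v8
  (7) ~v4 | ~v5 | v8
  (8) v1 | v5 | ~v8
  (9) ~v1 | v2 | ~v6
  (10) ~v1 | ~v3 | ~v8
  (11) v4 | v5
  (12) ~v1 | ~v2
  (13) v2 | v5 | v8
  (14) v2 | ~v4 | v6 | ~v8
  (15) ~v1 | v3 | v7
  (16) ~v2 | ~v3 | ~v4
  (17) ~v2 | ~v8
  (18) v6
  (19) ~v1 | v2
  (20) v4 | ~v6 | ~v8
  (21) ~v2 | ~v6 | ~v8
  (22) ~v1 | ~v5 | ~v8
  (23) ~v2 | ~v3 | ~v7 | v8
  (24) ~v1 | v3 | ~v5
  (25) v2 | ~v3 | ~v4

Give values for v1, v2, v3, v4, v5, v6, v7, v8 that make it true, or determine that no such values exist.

Unit clause (v6) forces v6 = True.
In (v3 | ~v6) only v3 is left, so v3 = True.
In (~v2 | ~v3) only ~v2 is left, so v2 = False.
In (~v1 | v2 | ~v6) only ~v1 is left, so v1 = False.
In (v2 | ~v3 | ~v4) only ~v4 is left, so v4 = False.
In (v4 | v5) only v5 is left, so v5 = True.
In (v4 | ~v6 | ~v8) only ~v8 is left, so v8 = False.
Set v7 = False.
All clauses satisfied.

v1 = False, v2 = False, v3 = True, v4 = False, v5 = True, v6 = True, v7 = False, v8 = False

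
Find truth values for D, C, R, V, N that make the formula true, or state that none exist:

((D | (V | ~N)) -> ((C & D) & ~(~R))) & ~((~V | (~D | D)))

The conjunct ~((~V | (~D | D))) is unsatisfiable on its own:
  D=F, V=F: evaluates to False.
  D=F, V=T: evaluates to False.
  D=T, V=F: evaluates to False.
  D=T, V=T: evaluates to False.
So the whole conjunction is unsatisfiable.

The formula is unsatisfiable.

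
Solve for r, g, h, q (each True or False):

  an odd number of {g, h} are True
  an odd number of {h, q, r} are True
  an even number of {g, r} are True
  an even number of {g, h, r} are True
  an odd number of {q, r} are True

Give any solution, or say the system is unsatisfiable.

r = True, g = True, h = False, q = False

{g, h}: 1 true → odd ✓
{h, q, r}: 1 true → odd ✓
{g, r}: 2 true → even ✓
{g, h, r}: 2 true → even ✓
{q, r}: 1 true → odd ✓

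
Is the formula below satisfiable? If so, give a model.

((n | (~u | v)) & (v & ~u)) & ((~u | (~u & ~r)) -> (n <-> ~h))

n: True; r: True; v: True; h: False; u: False

  (n | (~u | v)) & (v & ~u) = True
    n | (~u | v) = True
      ~u | v = True
        ~u = True
    v & ~u = True
      ~u = True
  (~u | (~u & ~r)) -> (n <-> ~h) = True
    ~u | (~u & ~r) = True
      ~u = True
      ~u & ~r = False
        ~u = True
        ~r = False
    n <-> ~h = True
      ~h = True
Both conjuncts True, so the formula holds.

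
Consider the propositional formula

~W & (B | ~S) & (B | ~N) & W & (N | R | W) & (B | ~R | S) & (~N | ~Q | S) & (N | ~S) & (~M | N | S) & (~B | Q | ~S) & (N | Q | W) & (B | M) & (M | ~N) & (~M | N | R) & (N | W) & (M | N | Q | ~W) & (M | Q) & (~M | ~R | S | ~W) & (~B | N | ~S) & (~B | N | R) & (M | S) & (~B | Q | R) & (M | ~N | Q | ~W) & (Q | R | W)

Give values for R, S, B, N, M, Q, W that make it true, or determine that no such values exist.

Case W = True:
  Clause (~W) is falsified — contradiction.
Case W = False:
  Clause (W) is falsified — contradiction.
Both cases fail, so the formula is unsatisfiable.

UNSATISFIABLE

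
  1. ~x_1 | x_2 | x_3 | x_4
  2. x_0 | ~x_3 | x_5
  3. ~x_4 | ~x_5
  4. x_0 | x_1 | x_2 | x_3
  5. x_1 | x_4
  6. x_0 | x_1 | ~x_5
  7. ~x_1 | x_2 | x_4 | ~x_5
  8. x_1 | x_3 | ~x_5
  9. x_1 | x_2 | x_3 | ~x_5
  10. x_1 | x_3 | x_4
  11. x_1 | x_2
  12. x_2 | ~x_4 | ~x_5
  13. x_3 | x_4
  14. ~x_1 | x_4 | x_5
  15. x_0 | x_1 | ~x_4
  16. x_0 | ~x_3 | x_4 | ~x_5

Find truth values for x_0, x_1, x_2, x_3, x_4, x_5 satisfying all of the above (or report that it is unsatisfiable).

x_0 = True, x_1 = True, x_2 = True, x_3 = False, x_4 = True, x_5 = False

Set x_0 = True.
Set x_1 = True.
Set x_2 = True.
Set x_3 = False.
  then (x_3 | x_4) forces x_4 = True.
  then (~x_4 | ~x_5) forces x_5 = False.
All clauses satisfied.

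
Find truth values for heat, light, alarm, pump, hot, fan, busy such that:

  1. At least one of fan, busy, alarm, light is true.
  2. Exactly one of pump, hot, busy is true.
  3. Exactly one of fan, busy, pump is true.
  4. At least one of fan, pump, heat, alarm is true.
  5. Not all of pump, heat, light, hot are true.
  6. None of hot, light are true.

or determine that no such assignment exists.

heat = False, light = False, alarm = True, pump = False, hot = False, fan = False, busy = True

  (1) {fan, busy, alarm, light}: 2 true — at least one ✓
  (2) {pump, hot, busy}: 1 true — exactly one ✓
  (3) {fan, busy, pump}: 1 true — exactly one ✓
  (4) {fan, pump, heat, alarm}: 1 true — at least one ✓
  (5) {pump, heat, light, hot}: 0/4 true — not all ✓
  (6) {hot, light}: 0 true — none ✓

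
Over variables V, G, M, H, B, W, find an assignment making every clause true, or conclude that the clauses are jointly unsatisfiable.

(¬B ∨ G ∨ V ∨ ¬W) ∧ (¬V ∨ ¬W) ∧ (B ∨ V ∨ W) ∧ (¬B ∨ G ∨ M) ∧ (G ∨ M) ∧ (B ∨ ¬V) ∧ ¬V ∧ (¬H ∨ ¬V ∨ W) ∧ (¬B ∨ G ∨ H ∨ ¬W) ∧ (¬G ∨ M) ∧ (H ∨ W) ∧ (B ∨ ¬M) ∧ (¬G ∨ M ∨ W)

V = False, G = False, M = True, H = True, B = True, W = False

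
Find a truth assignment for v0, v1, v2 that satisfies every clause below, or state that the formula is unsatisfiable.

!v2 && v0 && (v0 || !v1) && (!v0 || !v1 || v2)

Unit clause (!v2) forces v2 = False.
Unit clause (v0) forces v0 = True.
In (!v0 || !v1 || v2) only !v1 is left, so v1 = False.
Check each clause:
  (!v2): !v2 holds.
  (v0): v0 holds.
  (v0 || !v1): v0 holds.
  (!v0 || !v1 || v2): !v1 holds.
All clauses satisfied.

v0 = True; v1 = False; v2 = False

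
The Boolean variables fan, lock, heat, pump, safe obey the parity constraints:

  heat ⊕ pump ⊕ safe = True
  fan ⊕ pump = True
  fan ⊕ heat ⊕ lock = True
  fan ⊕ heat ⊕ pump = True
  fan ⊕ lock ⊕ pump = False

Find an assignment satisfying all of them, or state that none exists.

fan=F, lock=T, heat=F, pump=T, safe=F

heat ⊕ pump ⊕ safe = F ⊕ T ⊕ F = True ✓
fan ⊕ pump = F ⊕ T = True ✓
fan ⊕ heat ⊕ lock = F ⊕ F ⊕ T = True ✓
fan ⊕ heat ⊕ pump = F ⊕ F ⊕ T = True ✓
fan ⊕ lock ⊕ pump = F ⊕ T ⊕ T = False ✓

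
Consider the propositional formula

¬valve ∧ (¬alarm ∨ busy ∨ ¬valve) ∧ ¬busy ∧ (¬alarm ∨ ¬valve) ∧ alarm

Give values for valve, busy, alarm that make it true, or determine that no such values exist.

Unit clause (¬valve) forces valve = False.
Unit clause (¬busy) forces busy = False.
Unit clause (alarm) forces alarm = True.
Check each clause:
  (¬valve): ¬valve holds.
  (¬alarm ∨ busy ∨ ¬valve): ¬valve holds.
  (¬busy): ¬busy holds.
  (¬alarm ∨ ¬valve): ¬valve holds.
  (alarm): alarm holds.
All clauses satisfied.

valve: False, busy: False, alarm: True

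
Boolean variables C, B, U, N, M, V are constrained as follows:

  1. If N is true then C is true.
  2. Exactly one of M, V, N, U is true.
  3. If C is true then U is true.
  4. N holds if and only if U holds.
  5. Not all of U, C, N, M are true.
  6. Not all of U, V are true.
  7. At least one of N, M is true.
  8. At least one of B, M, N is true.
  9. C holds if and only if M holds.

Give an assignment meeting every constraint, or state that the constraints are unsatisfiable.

Case C = True:
  (3) with C=T forces U = True.
  (2) with U=T forces M = False.
  Constraint (9) is violated (C=T, M=F) — contradiction.
Case C = False:
  (1) with C=F forces N = False.
  (4) with N=F forces U = False.
  (7) with N=F forces M = True.
  Constraint (9) is violated (C=F, M=T) — contradiction.
Both cases fail — unsatisfiable.

The formula is unsatisfiable.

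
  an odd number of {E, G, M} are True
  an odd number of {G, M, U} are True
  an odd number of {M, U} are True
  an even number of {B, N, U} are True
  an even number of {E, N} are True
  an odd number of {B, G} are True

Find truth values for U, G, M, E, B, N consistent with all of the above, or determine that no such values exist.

Adding constraints 1, 3, 4, 5, 6 mod 2: every variable appears an even number of times on the left, so the left side is 0.
But the right sides sum to 1 (mod 2). 0 ≠ 1 — the system is inconsistent.

Unsatisfiable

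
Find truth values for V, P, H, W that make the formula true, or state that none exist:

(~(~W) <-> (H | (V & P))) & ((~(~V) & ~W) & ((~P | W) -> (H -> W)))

V = True, P = False, H = False, W = False

  ~(~W) <-> (H | (V & P)) = True
    ~(~W) = False
      ~W = True
    H | (V & P) = False
      V & P = False
  (~(~V) & ~W) & ((~P | W) -> (H -> W)) = True
    ~(~V) & ~W = True
      ~(~V) = True
        ~V = False
      ~W = True
    (~P | W) -> (H -> W) = True
      ~P | W = True
        ~P = True
      H -> W = True
Both conjuncts True, so the formula holds.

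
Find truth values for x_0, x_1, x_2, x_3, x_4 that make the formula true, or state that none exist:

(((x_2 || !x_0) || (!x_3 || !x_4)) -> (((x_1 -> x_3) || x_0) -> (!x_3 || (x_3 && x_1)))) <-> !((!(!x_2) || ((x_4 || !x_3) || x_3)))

x_0=T; x_1=F; x_2=F; x_3=T; x_4=F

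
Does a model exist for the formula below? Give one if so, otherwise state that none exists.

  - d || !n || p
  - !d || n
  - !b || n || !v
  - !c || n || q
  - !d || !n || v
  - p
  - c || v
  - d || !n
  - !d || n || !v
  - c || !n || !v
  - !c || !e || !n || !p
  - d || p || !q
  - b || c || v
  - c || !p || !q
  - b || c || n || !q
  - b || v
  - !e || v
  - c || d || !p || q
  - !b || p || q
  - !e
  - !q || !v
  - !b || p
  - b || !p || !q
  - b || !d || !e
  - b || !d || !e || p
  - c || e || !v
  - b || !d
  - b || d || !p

n = False; d = False; b = True; e = False; p = True; v = False; c = True; q = True

Unit clause (p) forces p = True.
Unit clause (!e) forces e = False.
Set n = False.
  then (!d || n) forces d = False.
  then (b || d || !p) forces b = True.
  then (!b || n || !v) forces v = False.
  then (c || v) forces c = True.
  then (!c || n || q) forces q = True.
All clauses satisfied.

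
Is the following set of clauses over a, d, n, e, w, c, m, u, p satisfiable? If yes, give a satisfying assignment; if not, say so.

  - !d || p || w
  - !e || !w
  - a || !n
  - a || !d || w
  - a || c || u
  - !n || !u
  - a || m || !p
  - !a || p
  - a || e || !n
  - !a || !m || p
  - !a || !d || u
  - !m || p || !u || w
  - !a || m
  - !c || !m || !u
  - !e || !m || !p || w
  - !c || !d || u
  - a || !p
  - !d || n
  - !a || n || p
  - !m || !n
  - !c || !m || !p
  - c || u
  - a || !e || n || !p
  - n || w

a = False, d = False, n = False, e = False, w = True, c = True, m = False, u = False, p = False

Set a = False.
  then (a || !n) forces n = False.
  then (a || !p) forces p = False.
  then (!d || n) forces d = False.
  then (n || w) forces w = True.
  then (!e || !w) forces e = False.
Set c = True.
Set m = False.
Set u = False.
All clauses satisfied.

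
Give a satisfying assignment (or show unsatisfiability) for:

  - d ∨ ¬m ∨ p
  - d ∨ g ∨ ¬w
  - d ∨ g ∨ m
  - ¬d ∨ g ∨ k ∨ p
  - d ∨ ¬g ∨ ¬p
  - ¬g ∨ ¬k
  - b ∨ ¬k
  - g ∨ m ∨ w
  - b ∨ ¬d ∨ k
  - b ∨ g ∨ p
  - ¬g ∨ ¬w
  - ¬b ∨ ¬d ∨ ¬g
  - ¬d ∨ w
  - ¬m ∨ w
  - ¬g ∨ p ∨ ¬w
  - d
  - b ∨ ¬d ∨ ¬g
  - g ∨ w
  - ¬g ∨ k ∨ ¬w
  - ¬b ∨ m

d = True; m = True; b = True; w = True; g = False; k = False; p = True

Unit clause (d) forces d = True.
In (¬d ∨ w) only w is left, so w = True.
In (¬g ∨ ¬w) only ¬g is left, so g = False.
Try m = False:
  (¬b ∨ m) forces b = False.
  (b ∨ ¬k) forces k = False.
  clause (b ∨ ¬d ∨ k) is falsified — backtrack.
So m = True.
Try b = False:
  (b ∨ ¬k) forces k = False.
  clause (b ∨ ¬d ∨ k) is falsified — backtrack.
So b = True.
Set k = False.
  then (¬d ∨ g ∨ k ∨ p) forces p = True.
All clauses satisfied.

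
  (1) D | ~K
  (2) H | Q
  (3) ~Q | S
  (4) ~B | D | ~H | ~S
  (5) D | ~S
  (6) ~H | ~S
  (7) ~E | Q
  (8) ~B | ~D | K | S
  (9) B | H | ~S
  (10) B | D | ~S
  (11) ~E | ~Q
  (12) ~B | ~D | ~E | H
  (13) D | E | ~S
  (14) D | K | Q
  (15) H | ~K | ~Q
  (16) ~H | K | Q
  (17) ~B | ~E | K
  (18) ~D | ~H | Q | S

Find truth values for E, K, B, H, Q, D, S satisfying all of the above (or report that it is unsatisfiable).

E: False, K: False, B: True, H: False, Q: True, D: True, S: True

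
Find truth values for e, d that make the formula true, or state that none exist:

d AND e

e = True; d = True

Both conjuncts True, so the formula holds.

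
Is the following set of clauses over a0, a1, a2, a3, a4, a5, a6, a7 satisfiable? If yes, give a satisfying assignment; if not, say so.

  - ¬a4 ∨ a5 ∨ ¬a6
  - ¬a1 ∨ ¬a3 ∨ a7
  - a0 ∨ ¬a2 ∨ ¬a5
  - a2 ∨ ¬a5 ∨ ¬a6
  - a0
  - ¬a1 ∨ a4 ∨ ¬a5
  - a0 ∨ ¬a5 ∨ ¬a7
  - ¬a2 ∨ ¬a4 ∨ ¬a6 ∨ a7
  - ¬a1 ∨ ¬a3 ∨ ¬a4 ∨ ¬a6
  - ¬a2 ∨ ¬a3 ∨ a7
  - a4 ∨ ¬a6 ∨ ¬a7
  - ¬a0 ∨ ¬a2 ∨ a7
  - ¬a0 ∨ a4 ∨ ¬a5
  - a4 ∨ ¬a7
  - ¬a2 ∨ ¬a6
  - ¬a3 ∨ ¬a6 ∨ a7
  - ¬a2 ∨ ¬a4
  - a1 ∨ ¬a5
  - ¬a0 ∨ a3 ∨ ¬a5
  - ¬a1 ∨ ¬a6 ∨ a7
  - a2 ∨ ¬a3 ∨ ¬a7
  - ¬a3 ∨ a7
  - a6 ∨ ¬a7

Unit clause (a0) forces a0 = True.
Set a1 = True.
Try a2 = True:
  (¬a0 ∨ ¬a2 ∨ a7) forces a7 = True.
  (a4 ∨ ¬a7) forces a4 = True.
  clause (¬a2 ∨ ¬a4) is falsified — backtrack.
So a2 = False.
Set a3 = False.
  then (¬a0 ∨ a3 ∨ ¬a5) forces a5 = False.
Set a4 = False.
  then (a4 ∨ ¬a7) forces a7 = False.
  then (¬a1 ∨ ¬a6 ∨ a7) forces a6 = False.
All clauses satisfied.

a0: True, a1: True, a2: False, a3: False, a4: False, a5: False, a6: False, a7: False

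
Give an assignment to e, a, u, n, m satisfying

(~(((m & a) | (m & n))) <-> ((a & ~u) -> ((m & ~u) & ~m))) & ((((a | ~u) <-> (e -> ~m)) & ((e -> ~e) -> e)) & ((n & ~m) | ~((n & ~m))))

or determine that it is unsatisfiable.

e = True; a = False; u = False; n = True; m = False

  ~(((m & a) | (m & n))) <-> ((a & ~u) -> ((m & ~u) & ~m)) = True
    ~(((m & a) | (m & n))) = True
      (m & a) | (m & n) = False
        m & a = False
        m & n = False
    (a & ~u) -> ((m & ~u) & ~m) = True
      a & ~u = False
        ~u = True
      (m & ~u) & ~m = False
        m & ~u = False
          ~u = True
        ~m = True
  (((a | ~u) <-> (e -> ~m)) & ((e -> ~e) -> e)) & ((n & ~m) | ~((n & ~m))) = True
    ((a | ~u) <-> (e -> ~m)) & ((e -> ~e) -> e) = True
      (a | ~u) <-> (e -> ~m) = True
        a | ~u = True
          ~u = True
        e -> ~m = True
          ~m = True
      (e -> ~e) -> e = True
        e -> ~e = False
          ~e = False
    (n & ~m) | ~((n & ~m)) = True
      n & ~m = True
        ~m = True
      ~((n & ~m)) = False
        n & ~m = True
          ~m = True
Both conjuncts True, so the formula holds.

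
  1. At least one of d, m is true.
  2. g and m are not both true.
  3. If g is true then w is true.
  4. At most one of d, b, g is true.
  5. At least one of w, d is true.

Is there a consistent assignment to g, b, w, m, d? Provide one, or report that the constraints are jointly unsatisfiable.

g = False, b = False, w = True, m = True, d = False

  (1) {d, m}: 1 true — at least one ✓
  (2) g=F, m=T — not both ✓
  (3) g=F ⇒ w: vacuous ✓
  (4) {d, b, g}: 0 true — at most one ✓
  (5) {w, d}: 1 true — at least one ✓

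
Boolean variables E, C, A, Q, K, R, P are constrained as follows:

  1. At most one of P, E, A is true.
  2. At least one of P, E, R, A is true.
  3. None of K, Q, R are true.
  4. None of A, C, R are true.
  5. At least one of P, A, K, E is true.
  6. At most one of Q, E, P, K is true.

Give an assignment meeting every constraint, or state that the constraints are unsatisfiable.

E: False; C: False; A: False; Q: False; K: False; R: False; P: True

  (1) {P, E, A}: 1 true — at most one ✓
  (2) {P, E, R, A}: 1 true — at least one ✓
  (3) {K, Q, R}: 0 true — none ✓
  (4) {A, C, R}: 0 true — none ✓
  (5) {P, A, K, E}: 1 true — at least one ✓
  (6) {Q, E, P, K}: 1 true — at most one ✓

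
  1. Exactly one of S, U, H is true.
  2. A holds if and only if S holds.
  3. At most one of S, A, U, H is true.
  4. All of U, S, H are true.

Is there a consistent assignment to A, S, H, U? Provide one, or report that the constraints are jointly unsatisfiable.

The formula is unsatisfiable.

Case S = True:
  (1) with S=T forces U = False.
  Constraint (4) is violated (U=F) — contradiction.
Case S = False:
  Constraint (4) is violated (S=F) — contradiction.
Both cases fail — unsatisfiable.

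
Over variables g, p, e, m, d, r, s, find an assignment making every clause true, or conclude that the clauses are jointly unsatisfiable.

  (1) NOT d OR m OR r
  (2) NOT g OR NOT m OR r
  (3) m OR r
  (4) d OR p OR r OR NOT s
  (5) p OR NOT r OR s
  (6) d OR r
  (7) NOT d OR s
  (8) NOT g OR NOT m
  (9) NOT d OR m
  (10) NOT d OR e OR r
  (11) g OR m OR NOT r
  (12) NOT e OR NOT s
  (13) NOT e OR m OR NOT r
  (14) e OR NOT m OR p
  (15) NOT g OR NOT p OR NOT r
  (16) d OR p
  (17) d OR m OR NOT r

Set g = False.
Try p = False:
  (d OR p) forces d = True.
  (NOT d OR s) forces s = True.
  (NOT d OR m) forces m = True.
  (NOT e OR NOT s) forces e = False.
  clause (e OR NOT m OR p) is falsified — backtrack.
So p = True.
Set e = False.
Try m = False:
  (m OR r) forces r = True.
  clause (g OR m OR NOT r) is falsified — backtrack.
So m = True.
Set d = False.
  then (d OR r) forces r = True.
Set s = True.
All clauses satisfied.

g: False, p: True, e: False, m: True, d: False, r: True, s: True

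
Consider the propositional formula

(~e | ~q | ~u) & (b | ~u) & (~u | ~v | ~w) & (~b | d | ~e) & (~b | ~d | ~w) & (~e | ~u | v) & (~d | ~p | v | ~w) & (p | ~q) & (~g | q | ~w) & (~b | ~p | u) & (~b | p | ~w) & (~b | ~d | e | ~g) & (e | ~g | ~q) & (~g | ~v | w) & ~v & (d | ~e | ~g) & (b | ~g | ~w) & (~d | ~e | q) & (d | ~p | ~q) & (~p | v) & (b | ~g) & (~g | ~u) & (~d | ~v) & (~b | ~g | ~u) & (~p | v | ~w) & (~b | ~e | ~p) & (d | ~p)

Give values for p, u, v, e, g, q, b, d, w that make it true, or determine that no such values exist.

Unit clause (~v) forces v = False.
In (~p | v) only ~p is left, so p = False.
In (p | ~q) only ~q is left, so q = False.
Set u = False.
Set e = False.
Set g = False.
Set b = False.
Set d = False.
Set w = False.
All clauses satisfied.

p = False; u = False; v = False; e = False; g = False; q = False; b = False; d = False; w = False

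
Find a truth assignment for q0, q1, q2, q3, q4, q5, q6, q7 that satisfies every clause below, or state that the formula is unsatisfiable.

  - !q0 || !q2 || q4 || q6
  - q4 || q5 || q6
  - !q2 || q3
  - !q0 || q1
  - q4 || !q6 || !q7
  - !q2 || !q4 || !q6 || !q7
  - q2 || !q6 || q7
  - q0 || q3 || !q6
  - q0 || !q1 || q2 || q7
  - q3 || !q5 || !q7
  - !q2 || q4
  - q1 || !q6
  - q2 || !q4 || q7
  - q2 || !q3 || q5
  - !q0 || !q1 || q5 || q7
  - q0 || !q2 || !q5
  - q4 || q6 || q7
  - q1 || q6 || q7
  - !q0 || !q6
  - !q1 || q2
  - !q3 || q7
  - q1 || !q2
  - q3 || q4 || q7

Set q0 = False.
Set q1 = True.
  then (!q1 || q2) forces q2 = True.
  then (!q2 || q3) forces q3 = True.
  then (!q2 || q4) forces q4 = True.
  then (q0 || !q2 || !q5) forces q5 = False.
  then (!q3 || q7) forces q7 = True.
  then (!q2 || !q4 || !q6 || !q7) forces q6 = False.
All clauses satisfied.

q0=F; q1=T; q2=T; q3=T; q4=T; q5=F; q6=F; q7=T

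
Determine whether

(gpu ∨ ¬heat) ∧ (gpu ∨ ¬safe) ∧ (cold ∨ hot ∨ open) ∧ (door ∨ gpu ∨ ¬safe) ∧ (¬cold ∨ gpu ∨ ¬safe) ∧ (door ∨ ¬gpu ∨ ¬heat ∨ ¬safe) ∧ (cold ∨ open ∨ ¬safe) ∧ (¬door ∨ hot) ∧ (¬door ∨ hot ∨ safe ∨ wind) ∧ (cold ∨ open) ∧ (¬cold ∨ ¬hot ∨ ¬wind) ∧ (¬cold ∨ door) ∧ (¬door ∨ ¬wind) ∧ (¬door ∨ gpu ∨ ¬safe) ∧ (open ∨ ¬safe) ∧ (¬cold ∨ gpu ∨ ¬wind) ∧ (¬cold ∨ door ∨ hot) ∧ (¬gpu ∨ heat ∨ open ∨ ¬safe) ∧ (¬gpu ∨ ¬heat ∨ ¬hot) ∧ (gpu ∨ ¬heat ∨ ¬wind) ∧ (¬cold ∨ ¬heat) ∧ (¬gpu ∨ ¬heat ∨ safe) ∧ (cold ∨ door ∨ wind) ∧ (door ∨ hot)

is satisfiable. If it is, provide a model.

Set door = False.
  then (¬cold ∨ door) forces cold = False.
  then (cold ∨ door ∨ wind) forces wind = True.
  then (door ∨ hot) forces hot = True.
  then (cold ∨ open) forces open = True.
Set safe = False.
Set gpu = True.
  then (¬gpu ∨ ¬heat ∨ ¬hot) forces heat = False.
All clauses satisfied.

door=F; cold=F; safe=F; gpu=T; open=T; wind=T; hot=T; heat=F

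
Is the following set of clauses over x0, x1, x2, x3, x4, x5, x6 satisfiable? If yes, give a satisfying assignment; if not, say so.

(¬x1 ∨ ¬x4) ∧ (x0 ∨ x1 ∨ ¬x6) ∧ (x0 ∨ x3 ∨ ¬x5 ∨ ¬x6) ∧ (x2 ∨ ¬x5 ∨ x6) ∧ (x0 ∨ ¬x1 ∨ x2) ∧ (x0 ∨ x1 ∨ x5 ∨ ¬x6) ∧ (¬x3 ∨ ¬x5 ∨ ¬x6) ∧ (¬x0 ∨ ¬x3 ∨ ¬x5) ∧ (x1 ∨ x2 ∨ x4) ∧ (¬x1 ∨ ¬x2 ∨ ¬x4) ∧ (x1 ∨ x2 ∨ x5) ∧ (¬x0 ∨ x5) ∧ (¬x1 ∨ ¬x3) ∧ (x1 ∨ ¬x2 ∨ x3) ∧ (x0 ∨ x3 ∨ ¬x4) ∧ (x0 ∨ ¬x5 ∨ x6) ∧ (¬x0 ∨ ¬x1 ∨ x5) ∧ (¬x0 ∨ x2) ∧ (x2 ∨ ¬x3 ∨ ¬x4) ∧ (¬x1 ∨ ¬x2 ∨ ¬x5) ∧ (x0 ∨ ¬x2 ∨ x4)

x0 = False, x1 = False, x2 = True, x3 = True, x4 = True, x5 = False, x6 = False

Try x0 = True:
  (¬x0 ∨ x5) forces x5 = True.
  (¬x0 ∨ ¬x3 ∨ ¬x5) forces x3 = False.
  (¬x0 ∨ x2) forces x2 = True.
  (x1 ∨ ¬x2 ∨ x3) forces x1 = True.
  clause (¬x1 ∨ ¬x2 ∨ ¬x5) is falsified — backtrack.
So x0 = False.
Set x1 = False.
  then (x0 ∨ x1 ∨ ¬x6) forces x6 = False.
  then (x0 ∨ ¬x5 ∨ x6) forces x5 = False.
  then (x1 ∨ x2 ∨ x5) forces x2 = True.
  then (x1 ∨ ¬x2 ∨ x3) forces x3 = True.
  then (x0 ∨ ¬x2 ∨ x4) forces x4 = True.
All clauses satisfied.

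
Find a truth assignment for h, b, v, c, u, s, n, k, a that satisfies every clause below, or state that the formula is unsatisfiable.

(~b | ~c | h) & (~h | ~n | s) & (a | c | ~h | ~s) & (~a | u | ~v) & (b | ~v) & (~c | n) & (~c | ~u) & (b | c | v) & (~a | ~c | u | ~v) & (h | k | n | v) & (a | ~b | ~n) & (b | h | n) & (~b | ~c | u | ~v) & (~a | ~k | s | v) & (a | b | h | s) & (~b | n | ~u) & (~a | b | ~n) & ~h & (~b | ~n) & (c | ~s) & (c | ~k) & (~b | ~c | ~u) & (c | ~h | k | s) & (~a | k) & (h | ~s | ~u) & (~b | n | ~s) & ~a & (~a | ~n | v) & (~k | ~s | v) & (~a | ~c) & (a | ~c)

Unit clause (~h) forces h = False.
Unit clause (~a) forces a = False.
In (a | ~c) only ~c is left, so c = False.
In (c | ~s) only ~s is left, so s = False.
In (c | ~k) only ~k is left, so k = False.
In (a | b | h | s) only b is left, so b = True.
In (~b | ~n) only ~n is left, so n = False.
In (h | k | n | v) only v is left, so v = True.
In (~b | n | ~u) only ~u is left, so u = False.
All clauses satisfied.

h=F, b=T, v=T, c=F, u=F, s=F, n=F, k=F, a=F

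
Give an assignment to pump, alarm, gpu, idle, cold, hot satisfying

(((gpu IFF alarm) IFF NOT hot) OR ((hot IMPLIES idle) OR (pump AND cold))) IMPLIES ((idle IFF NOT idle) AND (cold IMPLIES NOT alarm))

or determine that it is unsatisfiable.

pump: False; alarm: False; gpu: False; idle: False; cold: False; hot: True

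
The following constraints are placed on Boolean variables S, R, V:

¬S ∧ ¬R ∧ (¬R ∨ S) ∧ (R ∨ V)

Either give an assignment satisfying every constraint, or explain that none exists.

S = False; R = False; V = True

Unit clause (¬S) forces S = False.
Unit clause (¬R) forces R = False.
In (R ∨ V) only V is left, so V = True.
Check each clause:
  (¬S): ¬S holds.
  (¬R): ¬R holds.
  (¬R ∨ S): ¬R holds.
  (R ∨ V): V holds.
All clauses satisfied.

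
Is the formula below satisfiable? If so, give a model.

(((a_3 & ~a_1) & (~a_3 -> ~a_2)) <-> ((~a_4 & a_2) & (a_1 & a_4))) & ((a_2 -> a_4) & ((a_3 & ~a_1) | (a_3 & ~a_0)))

a_0: False, a_1: True, a_2: False, a_3: True, a_4: True

  ((a_3 & ~a_1) & (~a_3 -> ~a_2)) <-> ((~a_4 & a_2) & (a_1 & a_4)) = True
    (a_3 & ~a_1) & (~a_3 -> ~a_2) = False
      a_3 & ~a_1 = False
        ~a_1 = False
      ~a_3 -> ~a_2 = True
        ~a_3 = False
        ~a_2 = True
    (~a_4 & a_2) & (a_1 & a_4) = False
      ~a_4 & a_2 = False
        ~a_4 = False
      a_1 & a_4 = True
  (a_2 -> a_4) & ((a_3 & ~a_1) | (a_3 & ~a_0)) = True
    a_2 -> a_4 = True
    (a_3 & ~a_1) | (a_3 & ~a_0) = True
      a_3 & ~a_1 = False
        ~a_1 = False
      a_3 & ~a_0 = True
        ~a_0 = True
Both conjuncts True, so the formula holds.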